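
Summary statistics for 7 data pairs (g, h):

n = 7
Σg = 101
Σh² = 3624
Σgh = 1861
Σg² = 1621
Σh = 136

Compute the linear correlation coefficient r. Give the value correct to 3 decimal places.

-0.253

r = (nΣgh − ΣgΣh) / √[(nΣg² − (Σg)²)(nΣh² − (Σh)²)]
Numerator: 7×1861 − 101×136 = -709
Denominator: √[(11347 − 10201)(25368 − 18496)] = √[1146 × 6872] = 2806.2986
r = -709 / 2806.2986 ≈ -0.253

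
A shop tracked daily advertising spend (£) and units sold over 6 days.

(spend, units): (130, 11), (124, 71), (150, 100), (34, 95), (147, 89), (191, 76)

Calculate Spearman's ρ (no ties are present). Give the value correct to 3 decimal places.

0.143

Rank spend: 3, 2, 5, 1, 4, 6
Rank units: 1, 2, 6, 5, 4, 3
d = rank(spend) − rank(units): 2, 0, -1, -4, 0, 3; Σd² = 30
ρ = 1 − 6Σd² / [n(n²−1)] = 1 − 6×30 / (6×35) = 1 − 180/210 ≈ 0.143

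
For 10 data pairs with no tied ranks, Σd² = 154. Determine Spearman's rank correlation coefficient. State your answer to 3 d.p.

ρ = 1 − 6Σd² / [n(n²−1)] = 1 − 6×154 / (10×99)
  = 1 − 924/990 = 1 − 0.9333 ≈ 0.067

0.067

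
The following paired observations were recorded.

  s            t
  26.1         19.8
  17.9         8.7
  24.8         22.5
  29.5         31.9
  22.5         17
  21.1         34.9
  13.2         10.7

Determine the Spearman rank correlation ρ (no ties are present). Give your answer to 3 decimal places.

0.571

Rank s: 6, 2, 5, 7, 4, 3, 1
Rank t: 4, 1, 5, 6, 3, 7, 2
d = rank(s) − rank(t): 2, 1, 0, 1, 1, -4, -1; Σd² = 24
ρ = 1 − 6Σd² / [n(n²−1)] = 1 − 6×24 / (7×48) = 1 − 144/336 ≈ 0.571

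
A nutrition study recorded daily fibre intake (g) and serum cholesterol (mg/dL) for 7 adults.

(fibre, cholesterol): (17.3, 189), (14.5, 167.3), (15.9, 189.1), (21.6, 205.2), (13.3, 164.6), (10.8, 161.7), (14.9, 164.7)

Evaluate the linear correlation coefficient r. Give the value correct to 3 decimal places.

0.915

n = 7, Σx = 108.3, Σy = 1241.6, Σx² = 1744.45, Σy² = 221942.28, Σxy = 19524.13
nΣxy − ΣxΣy = 136668.91 − 134465.28 = 2203.63
nΣx² − (Σx)² = 12211.15 − 11728.89 = 482.26; nΣy² − (Σy)² = 1553595.96 − 1541570.56 = 12025.4
r = 2203.63 / √(482.26 × 12025.4) = 2203.63 / 2408.1880 ≈ 0.915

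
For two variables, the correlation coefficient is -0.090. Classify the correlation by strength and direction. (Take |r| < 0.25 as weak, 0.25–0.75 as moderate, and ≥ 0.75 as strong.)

r = -0.090 < 0 so the relationship is negative.
|r| = 0.090, which falls in the weak range.

weak negative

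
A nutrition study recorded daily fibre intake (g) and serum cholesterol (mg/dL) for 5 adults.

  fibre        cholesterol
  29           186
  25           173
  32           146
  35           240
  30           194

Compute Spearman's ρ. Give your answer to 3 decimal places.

Rank fibre: 2, 1, 4, 5, 3
Rank cholesterol: 3, 2, 1, 5, 4
d = rank(fibre) − rank(cholesterol): -1, -1, 3, 0, -1; Σd² = 12
ρ = 1 − 6Σd² / [n(n²−1)] = 1 − 6×12 / (5×24) = 1 − 72/120 ≈ 0.400

0.400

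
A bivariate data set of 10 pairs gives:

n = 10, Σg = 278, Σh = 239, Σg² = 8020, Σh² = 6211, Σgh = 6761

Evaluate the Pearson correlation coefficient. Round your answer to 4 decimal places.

0.3062

r = (nΣgh − ΣgΣh) / √[(nΣg² − (Σg)²)(nΣh² − (Σh)²)]
Numerator: 10×6761 − 278×239 = 1168
Denominator: √[(80200 − 77284)(62110 − 57121)] = √[2916 × 4989] = 3814.1741
r = 1168 / 3814.1741 ≈ 0.3062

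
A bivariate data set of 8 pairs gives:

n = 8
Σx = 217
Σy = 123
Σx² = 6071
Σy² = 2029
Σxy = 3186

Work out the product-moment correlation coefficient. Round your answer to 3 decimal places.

r = (nΣxy − ΣxΣy) / √[(nΣx² − (Σx)²)(nΣy² − (Σy)²)]
Numerator: 8×3186 − 217×123 = -1203
Denominator: √[(48568 − 47089)(16232 − 15129)] = √[1479 × 1103] = 1277.2380
r = -1203 / 1277.2380 ≈ -0.942

-0.942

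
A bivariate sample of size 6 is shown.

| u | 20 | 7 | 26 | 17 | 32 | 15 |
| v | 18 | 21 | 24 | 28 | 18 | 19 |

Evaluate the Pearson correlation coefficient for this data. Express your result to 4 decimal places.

-0.1609

n = 6, Σu = 117, Σv = 128, Σu² = 2663, Σv² = 2810, Σuv = 2468
nΣuv − ΣuΣv = 14808 − 14976 = -168
nΣu² − (Σu)² = 15978 − 13689 = 2289; nΣv² − (Σv)² = 16860 − 16384 = 476
r = -168 / √(2289 × 476) = -168 / 1043.8218 ≈ -0.1609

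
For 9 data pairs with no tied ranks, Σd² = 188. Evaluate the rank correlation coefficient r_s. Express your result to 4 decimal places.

ρ = 1 − 6Σd² / [n(n²−1)] = 1 − 6×188 / (9×80)
  = 1 − 1128/720 = 1 − 1.56667 ≈ -0.5667

-0.5667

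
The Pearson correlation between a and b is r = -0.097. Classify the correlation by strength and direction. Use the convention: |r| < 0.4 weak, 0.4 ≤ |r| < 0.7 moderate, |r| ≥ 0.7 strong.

r = -0.097 < 0 so the relationship is negative.
|r| = 0.097, which falls in the weak range.

weak negative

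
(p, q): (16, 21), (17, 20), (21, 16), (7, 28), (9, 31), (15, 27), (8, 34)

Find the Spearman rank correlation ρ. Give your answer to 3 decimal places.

-0.893

Rank p: 5, 6, 7, 1, 3, 4, 2
Rank q: 3, 2, 1, 5, 6, 4, 7
d = rank(p) − rank(q): 2, 4, 6, -4, -3, 0, -5; Σd² = 106
ρ = 1 − 6Σd² / [n(n²−1)] = 1 − 6×106 / (7×48) = 1 − 636/336 ≈ -0.893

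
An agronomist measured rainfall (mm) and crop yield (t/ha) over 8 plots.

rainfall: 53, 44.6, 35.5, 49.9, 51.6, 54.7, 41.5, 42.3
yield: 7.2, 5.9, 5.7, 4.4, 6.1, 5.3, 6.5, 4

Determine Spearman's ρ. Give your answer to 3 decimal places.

Rank rainfall: 7, 4, 1, 5, 6, 8, 2, 3
Rank yield: 8, 5, 4, 2, 6, 3, 7, 1
d = rank(rainfall) − rank(yield): -1, -1, -3, 3, 0, 5, -5, 2; Σd² = 74
ρ = 1 − 6Σd² / [n(n²−1)] = 1 − 6×74 / (8×63) = 1 − 444/504 ≈ 0.119

0.119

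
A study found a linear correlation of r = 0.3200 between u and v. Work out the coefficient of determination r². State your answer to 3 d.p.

r² = (0.3200)² = 0.102

0.102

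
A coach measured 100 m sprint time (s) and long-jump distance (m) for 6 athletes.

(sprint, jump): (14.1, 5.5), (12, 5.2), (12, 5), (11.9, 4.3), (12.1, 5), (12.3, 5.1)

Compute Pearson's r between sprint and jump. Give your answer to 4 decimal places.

n = 6, Σx = 74.4, Σy = 30.1, Σx² = 926.12, Σy² = 151.79, Σxy = 374.35
nΣxy − ΣxΣy = 2246.1 − 2239.44 = 6.66
nΣx² − (Σx)² = 5556.72 − 5535.36 = 21.36; nΣy² − (Σy)² = 910.74 − 906.01 = 4.73
r = 6.66 / √(21.36 × 4.73) = 6.66 / 10.0515 ≈ 0.6626

0.6626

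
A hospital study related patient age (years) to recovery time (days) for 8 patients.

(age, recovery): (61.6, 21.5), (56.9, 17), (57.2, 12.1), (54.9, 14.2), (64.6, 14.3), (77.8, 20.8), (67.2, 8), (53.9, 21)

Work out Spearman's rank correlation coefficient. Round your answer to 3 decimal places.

Rank age: 5, 3, 4, 2, 6, 8, 7, 1
Rank recovery: 8, 5, 2, 3, 4, 6, 1, 7
d = rank(age) − rank(recovery): -3, -2, 2, -1, 2, 2, 6, -6; Σd² = 98
ρ = 1 − 6Σd² / [n(n²−1)] = 1 − 6×98 / (8×63) = 1 − 588/504 ≈ -0.167

-0.167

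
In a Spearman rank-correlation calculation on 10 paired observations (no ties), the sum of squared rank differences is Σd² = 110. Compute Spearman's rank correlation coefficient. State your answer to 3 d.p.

ρ = 1 − 6Σd² / [n(n²−1)] = 1 − 6×110 / (10×99)
  = 1 − 660/990 = 1 − 0.6667 ≈ 0.333

0.333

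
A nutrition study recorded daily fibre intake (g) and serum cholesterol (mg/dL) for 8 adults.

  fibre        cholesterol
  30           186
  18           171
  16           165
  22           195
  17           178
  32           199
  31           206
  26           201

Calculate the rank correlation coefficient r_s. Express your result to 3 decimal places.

0.810

Rank fibre: 6, 3, 1, 4, 2, 8, 7, 5
Rank cholesterol: 4, 2, 1, 5, 3, 6, 8, 7
d = rank(fibre) − rank(cholesterol): 2, 1, 0, -1, -1, 2, -1, -2; Σd² = 16
ρ = 1 − 6Σd² / [n(n²−1)] = 1 − 6×16 / (8×63) = 1 − 96/504 ≈ 0.810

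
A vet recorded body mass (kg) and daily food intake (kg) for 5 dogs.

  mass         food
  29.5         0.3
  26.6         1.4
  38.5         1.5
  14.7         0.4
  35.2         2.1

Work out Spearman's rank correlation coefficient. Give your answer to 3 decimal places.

0.600

Rank mass: 3, 2, 5, 1, 4
Rank food: 1, 3, 4, 2, 5
d = rank(mass) − rank(food): 2, -1, 1, -1, -1; Σd² = 8
ρ = 1 − 6Σd² / [n(n²−1)] = 1 − 6×8 / (5×24) = 1 − 48/120 ≈ 0.600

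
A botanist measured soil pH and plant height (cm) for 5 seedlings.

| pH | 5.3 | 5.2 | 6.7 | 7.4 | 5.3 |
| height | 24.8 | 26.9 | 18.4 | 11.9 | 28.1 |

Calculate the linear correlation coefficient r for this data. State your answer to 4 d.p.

-0.9798

n = 5, Σx = 29.9, Σy = 110.1, Σx² = 182.87, Σy² = 2608.43, Σxy = 631.59
nΣxy − ΣxΣy = 3157.95 − 3291.99 = -134.04
nΣx² − (Σx)² = 914.35 − 894.01 = 20.34; nΣy² − (Σy)² = 13042.15 − 12122.01 = 920.14
r = -134.04 / √(20.34 × 920.14) = -134.04 / 136.8051 ≈ -0.9798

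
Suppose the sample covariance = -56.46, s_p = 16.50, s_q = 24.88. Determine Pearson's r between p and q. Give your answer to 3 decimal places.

-0.138

r = Cov(p,q) / (s_p · s_q) = -56.46 / (16.50 × 24.88)
  = -56.46 / 410.5200 ≈ -0.138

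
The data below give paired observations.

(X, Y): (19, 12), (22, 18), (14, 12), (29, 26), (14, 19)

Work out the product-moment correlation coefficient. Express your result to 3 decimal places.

0.733

n = 5, ΣX = 98, ΣY = 87, ΣX² = 2078, ΣY² = 1649, ΣXY = 1812
nΣXY − ΣXΣY = 9060 − 8526 = 534
nΣX² − (ΣX)² = 10390 − 9604 = 786; nΣY² − (ΣY)² = 8245 − 7569 = 676
r = 534 / √(786 × 676) = 534 / 728.9280 ≈ 0.733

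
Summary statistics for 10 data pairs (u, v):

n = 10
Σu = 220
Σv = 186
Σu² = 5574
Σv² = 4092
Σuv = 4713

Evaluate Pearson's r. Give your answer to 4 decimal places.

r = (nΣuv − ΣuΣv) / √[(nΣu² − (Σu)²)(nΣv² − (Σv)²)]
Numerator: 10×4713 − 220×186 = 6210
Denominator: √[(55740 − 48400)(40920 − 34596)] = √[7340 × 6324] = 6813.0874
r = 6210 / 6813.0874 ≈ 0.9115

0.9115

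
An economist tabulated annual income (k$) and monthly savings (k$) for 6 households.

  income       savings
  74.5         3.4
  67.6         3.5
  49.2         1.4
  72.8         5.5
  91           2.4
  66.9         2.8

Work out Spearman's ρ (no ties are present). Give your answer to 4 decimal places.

Rank income: 5, 3, 1, 4, 6, 2
Rank savings: 4, 5, 1, 6, 2, 3
d = rank(income) − rank(savings): 1, -2, 0, -2, 4, -1; Σd² = 26
ρ = 1 − 6Σd² / [n(n²−1)] = 1 − 6×26 / (6×35) = 1 − 156/210 ≈ 0.2571

0.2571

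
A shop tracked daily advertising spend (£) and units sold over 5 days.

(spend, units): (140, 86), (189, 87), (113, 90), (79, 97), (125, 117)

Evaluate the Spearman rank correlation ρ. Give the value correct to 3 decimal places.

-0.600

Rank spend: 4, 5, 2, 1, 3
Rank units: 1, 2, 3, 4, 5
d = rank(spend) − rank(units): 3, 3, -1, -3, -2; Σd² = 32
ρ = 1 − 6Σd² / [n(n²−1)] = 1 − 6×32 / (5×24) = 1 − 192/120 ≈ -0.600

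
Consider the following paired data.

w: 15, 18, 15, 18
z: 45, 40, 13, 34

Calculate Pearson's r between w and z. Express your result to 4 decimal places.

0.3282

n = 4, Σw = 66, Σz = 132, Σw² = 1098, Σz² = 4950, Σwz = 2202
nΣwz − ΣwΣz = 8808 − 8712 = 96
nΣw² − (Σw)² = 4392 − 4356 = 36; nΣz² − (Σz)² = 19800 − 17424 = 2376
r = 96 / √(36 × 2376) = 96 / 292.4654 ≈ 0.3282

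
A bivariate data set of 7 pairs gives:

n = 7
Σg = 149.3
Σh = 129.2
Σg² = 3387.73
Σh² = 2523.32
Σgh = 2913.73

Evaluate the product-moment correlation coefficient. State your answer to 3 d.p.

0.941

r = (nΣgh − ΣgΣh) / √[(nΣg² − (Σg)²)(nΣh² − (Σh)²)]
Numerator: 7×2913.73 − 149.3×129.2 = 1106.55
Denominator: √[(23714.11 − 22290.49)(17663.24 − 16692.64)] = √[1423.62 × 970.6] = 1175.4852
r = 1106.55 / 1175.4852 ≈ 0.941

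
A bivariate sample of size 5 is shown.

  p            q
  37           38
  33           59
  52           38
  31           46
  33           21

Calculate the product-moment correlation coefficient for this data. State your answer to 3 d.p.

n = 5, Σp = 186, Σq = 202, Σp² = 7212, Σq² = 8926, Σpq = 7448
nΣpq − ΣpΣq = 37240 − 37572 = -332
nΣp² − (Σp)² = 36060 − 34596 = 1464; nΣq² − (Σq)² = 44630 − 40804 = 3826
r = -332 / √(1464 × 3826) = -332 / 2366.6990 ≈ -0.140

-0.140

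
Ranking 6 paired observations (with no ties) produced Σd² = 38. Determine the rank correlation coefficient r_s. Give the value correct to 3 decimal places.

ρ = 1 − 6Σd² / [n(n²−1)] = 1 − 6×38 / (6×35)
  = 1 − 228/210 = 1 − 1.0857 ≈ -0.086

-0.086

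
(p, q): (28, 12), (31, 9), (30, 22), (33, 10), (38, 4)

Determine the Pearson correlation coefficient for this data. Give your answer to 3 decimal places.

n = 5, Σp = 160, Σq = 57, Σp² = 5178, Σq² = 825, Σpq = 1757
nΣpq − ΣpΣq = 8785 − 9120 = -335
nΣp² − (Σp)² = 25890 − 25600 = 290; nΣq² − (Σq)² = 4125 − 3249 = 876
r = -335 / √(290 × 876) = -335 / 504.0238 ≈ -0.665

-0.665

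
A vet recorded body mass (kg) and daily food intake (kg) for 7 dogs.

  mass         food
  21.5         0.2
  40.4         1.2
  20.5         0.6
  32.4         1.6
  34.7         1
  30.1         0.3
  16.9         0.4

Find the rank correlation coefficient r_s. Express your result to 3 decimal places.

0.607

Rank mass: 3, 7, 2, 5, 6, 4, 1
Rank food: 1, 6, 4, 7, 5, 2, 3
d = rank(mass) − rank(food): 2, 1, -2, -2, 1, 2, -2; Σd² = 22
ρ = 1 − 6Σd² / [n(n²−1)] = 1 − 6×22 / (7×48) = 1 − 132/336 ≈ 0.607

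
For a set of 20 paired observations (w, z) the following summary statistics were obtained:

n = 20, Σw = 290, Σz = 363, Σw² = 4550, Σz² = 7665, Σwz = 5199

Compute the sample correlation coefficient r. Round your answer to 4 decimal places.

-0.1058

r = (nΣwz − ΣwΣz) / √[(nΣw² − (Σw)²)(nΣz² − (Σz)²)]
Numerator: 20×5199 − 290×363 = -1290
Denominator: √[(91000 − 84100)(153300 − 131769)] = √[6900 × 21531] = 12188.6792
r = -1290 / 12188.6792 ≈ -0.1058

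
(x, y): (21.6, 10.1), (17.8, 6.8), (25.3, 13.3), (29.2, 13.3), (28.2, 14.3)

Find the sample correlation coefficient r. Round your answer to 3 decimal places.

0.952

n = 5, Σx = 122.1, Σy = 57.8, Σx² = 3071.37, Σy² = 706.52, Σxy = 1467.31
nΣxy − ΣxΣy = 7336.55 − 7057.38 = 279.17
nΣx² − (Σx)² = 15356.85 − 14908.41 = 448.44; nΣy² − (Σy)² = 3532.6 − 3340.84 = 191.76
r = 279.17 / √(448.44 × 191.76) = 279.17 / 293.2454 ≈ 0.952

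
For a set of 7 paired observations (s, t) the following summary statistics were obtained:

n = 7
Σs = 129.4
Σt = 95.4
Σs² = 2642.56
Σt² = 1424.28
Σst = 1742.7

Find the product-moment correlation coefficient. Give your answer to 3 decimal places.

r = (nΣst − ΣsΣt) / √[(nΣs² − (Σs)²)(nΣt² − (Σt)²)]
Numerator: 7×1742.7 − 129.4×95.4 = -145.86
Denominator: √[(18497.92 − 16744.36)(9969.96 − 9101.16)] = √[1753.56 × 868.8] = 1234.2986
r = -145.86 / 1234.2986 ≈ -0.118

-0.118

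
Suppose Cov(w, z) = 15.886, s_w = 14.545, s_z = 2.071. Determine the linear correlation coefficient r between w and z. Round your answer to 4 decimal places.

r = Cov(w,z) / (s_w · s_z) = 15.886 / (14.545 × 2.071)
  = 15.886 / 30.1227 ≈ 0.5274

0.5274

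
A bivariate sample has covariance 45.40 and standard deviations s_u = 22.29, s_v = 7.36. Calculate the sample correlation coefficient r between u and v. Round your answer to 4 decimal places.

0.2767

r = Cov(u,v) / (s_u · s_v) = 45.40 / (22.29 × 7.36)
  = 45.40 / 164.0544 ≈ 0.2767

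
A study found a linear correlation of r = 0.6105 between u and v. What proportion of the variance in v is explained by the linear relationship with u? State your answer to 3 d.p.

0.373

r² = (0.6105)² = 0.373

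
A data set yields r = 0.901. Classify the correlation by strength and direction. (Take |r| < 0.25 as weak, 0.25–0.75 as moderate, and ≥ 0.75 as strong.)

r = 0.901 > 0 so the relationship is positive.
|r| = 0.901, which falls in the strong range.

strong positive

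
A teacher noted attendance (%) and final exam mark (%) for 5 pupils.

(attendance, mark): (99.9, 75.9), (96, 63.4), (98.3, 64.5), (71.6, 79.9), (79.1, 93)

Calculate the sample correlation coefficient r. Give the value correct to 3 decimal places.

-0.694

n = 5, Σx = 444.9, Σy = 376.7, Σx² = 40242.27, Σy² = 28973.63, Σxy = 33086.3
nΣxy − ΣxΣy = 165431.5 − 167593.83 = -2162.33
nΣx² − (Σx)² = 201211.35 − 197936.01 = 3275.34; nΣy² − (Σy)² = 144868.15 − 141902.89 = 2965.26
r = -2162.33 / √(3275.34 × 2965.26) = -2162.33 / 3116.4458 ≈ -0.694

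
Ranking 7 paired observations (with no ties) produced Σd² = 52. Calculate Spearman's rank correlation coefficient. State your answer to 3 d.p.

ρ = 1 − 6Σd² / [n(n²−1)] = 1 − 6×52 / (7×48)
  = 1 − 312/336 = 1 − 0.9286 ≈ 0.071

0.071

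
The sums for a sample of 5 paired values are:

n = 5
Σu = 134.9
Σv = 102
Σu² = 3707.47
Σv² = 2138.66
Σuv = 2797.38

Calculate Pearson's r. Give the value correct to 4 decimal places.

r = (nΣuv − ΣuΣv) / √[(nΣu² − (Σu)²)(nΣv² − (Σv)²)]
Numerator: 5×2797.38 − 134.9×102 = 227.1
Denominator: √[(18537.35 − 18198.01)(10693.3 − 10404)] = √[339.34 × 289.3] = 313.3226
r = 227.1 / 313.3226 ≈ 0.7248

0.7248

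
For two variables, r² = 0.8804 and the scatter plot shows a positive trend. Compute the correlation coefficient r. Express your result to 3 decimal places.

0.938

|r| = √0.8804 = 0.938
The association is positive, so r = 0.938.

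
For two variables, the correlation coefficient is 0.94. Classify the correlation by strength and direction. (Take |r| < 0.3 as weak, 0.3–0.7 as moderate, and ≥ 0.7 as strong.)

strong positive

r = 0.94 > 0 so the relationship is positive.
|r| = 0.94, which falls in the strong range.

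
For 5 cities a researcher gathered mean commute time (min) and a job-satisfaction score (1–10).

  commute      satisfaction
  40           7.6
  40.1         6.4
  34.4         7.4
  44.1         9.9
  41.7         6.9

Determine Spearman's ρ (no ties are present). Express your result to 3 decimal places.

Rank commute: 2, 3, 1, 5, 4
Rank satisfaction: 4, 1, 3, 5, 2
d = rank(commute) − rank(satisfaction): -2, 2, -2, 0, 2; Σd² = 16
ρ = 1 − 6Σd² / [n(n²−1)] = 1 − 6×16 / (5×24) = 1 − 96/120 ≈ 0.200

0.200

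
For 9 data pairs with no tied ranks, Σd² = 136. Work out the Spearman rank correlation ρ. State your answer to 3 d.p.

-0.133

ρ = 1 − 6Σd² / [n(n²−1)] = 1 − 6×136 / (9×80)
  = 1 − 816/720 = 1 − 1.1333 ≈ -0.133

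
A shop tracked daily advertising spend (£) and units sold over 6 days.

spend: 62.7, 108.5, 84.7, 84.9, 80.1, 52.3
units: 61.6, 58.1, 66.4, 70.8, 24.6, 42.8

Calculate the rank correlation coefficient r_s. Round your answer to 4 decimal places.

0.4286

Rank spend: 2, 6, 4, 5, 3, 1
Rank units: 4, 3, 5, 6, 1, 2
d = rank(spend) − rank(units): -2, 3, -1, -1, 2, -1; Σd² = 20
ρ = 1 − 6Σd² / [n(n²−1)] = 1 − 6×20 / (6×35) = 1 − 120/210 ≈ 0.4286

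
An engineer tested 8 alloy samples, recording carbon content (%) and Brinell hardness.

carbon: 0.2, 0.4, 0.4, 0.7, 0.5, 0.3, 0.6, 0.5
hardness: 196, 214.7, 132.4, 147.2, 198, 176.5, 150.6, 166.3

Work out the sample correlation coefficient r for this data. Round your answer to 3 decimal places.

n = 8, Σx = 3.6, Σy = 1381.7, Σx² = 1.8, Σy² = 244401.99, Σxy = 606.54
nΣxy − ΣxΣy = 4852.32 − 4974.12 = -121.8
nΣx² − (Σx)² = 14.4 − 12.96 = 1.44; nΣy² − (Σy)² = 1955215.92 − 1909094.89 = 46121.03
r = -121.8 / √(1.44 × 46121.03) = -121.8 / 257.7097 ≈ -0.473

-0.473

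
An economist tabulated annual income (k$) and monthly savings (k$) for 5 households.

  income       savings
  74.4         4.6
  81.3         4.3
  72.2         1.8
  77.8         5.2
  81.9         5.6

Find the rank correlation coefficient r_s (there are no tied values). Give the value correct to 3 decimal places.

Rank income: 2, 4, 1, 3, 5
Rank savings: 3, 2, 1, 4, 5
d = rank(income) − rank(savings): -1, 2, 0, -1, 0; Σd² = 6
ρ = 1 − 6Σd² / [n(n²−1)] = 1 − 6×6 / (5×24) = 1 − 36/120 ≈ 0.700

0.700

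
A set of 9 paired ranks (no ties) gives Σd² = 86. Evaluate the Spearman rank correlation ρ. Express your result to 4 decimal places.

ρ = 1 − 6Σd² / [n(n²−1)] = 1 − 6×86 / (9×80)
  = 1 − 516/720 = 1 − 0.71667 ≈ 0.2833

0.2833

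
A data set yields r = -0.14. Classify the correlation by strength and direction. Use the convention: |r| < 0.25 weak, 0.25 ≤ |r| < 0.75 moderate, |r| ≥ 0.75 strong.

r = -0.14 < 0 so the relationship is negative.
|r| = 0.14, which falls in the weak range.

weak negative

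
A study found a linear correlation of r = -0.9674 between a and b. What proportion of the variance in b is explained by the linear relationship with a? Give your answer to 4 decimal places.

r² = (-0.9674)² = 0.9359

0.9359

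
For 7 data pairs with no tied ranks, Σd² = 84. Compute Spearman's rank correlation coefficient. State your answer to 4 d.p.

ρ = 1 − 6Σd² / [n(n²−1)] = 1 − 6×84 / (7×48)
  = 1 − 504/336 = 1 − 1.50000 ≈ -0.5000

-0.5000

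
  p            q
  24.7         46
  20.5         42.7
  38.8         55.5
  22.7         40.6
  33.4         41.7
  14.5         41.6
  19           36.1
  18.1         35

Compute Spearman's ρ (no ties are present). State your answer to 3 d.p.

Rank p: 6, 4, 8, 5, 7, 1, 3, 2
Rank q: 7, 6, 8, 3, 5, 4, 2, 1
d = rank(p) − rank(q): -1, -2, 0, 2, 2, -3, 1, 1; Σd² = 24
ρ = 1 − 6Σd² / [n(n²−1)] = 1 − 6×24 / (8×63) = 1 − 144/504 ≈ 0.714

0.714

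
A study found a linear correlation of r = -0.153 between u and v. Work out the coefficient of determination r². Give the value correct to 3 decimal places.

0.023

r² = (-0.153)² = 0.023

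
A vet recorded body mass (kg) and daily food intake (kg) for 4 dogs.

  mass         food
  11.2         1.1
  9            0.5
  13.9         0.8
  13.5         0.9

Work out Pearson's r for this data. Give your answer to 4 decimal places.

0.4816

n = 4, Σx = 47.6, Σy = 3.3, Σx² = 581.9, Σy² = 2.91, Σxy = 40.09
nΣxy − ΣxΣy = 160.36 − 157.08 = 3.28
nΣx² − (Σx)² = 2327.6 − 2265.76 = 61.84; nΣy² − (Σy)² = 11.64 − 10.89 = 0.75
r = 3.28 / √(61.84 × 0.75) = 3.28 / 6.8103 ≈ 0.4816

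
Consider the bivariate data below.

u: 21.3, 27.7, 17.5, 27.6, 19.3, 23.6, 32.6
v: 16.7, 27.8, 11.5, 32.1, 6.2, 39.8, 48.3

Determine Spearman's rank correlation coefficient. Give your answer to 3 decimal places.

Rank u: 3, 6, 1, 5, 2, 4, 7
Rank v: 3, 4, 2, 5, 1, 6, 7
d = rank(u) − rank(v): 0, 2, -1, 0, 1, -2, 0; Σd² = 10
ρ = 1 − 6Σd² / [n(n²−1)] = 1 − 6×10 / (7×48) = 1 − 60/336 ≈ 0.821

0.821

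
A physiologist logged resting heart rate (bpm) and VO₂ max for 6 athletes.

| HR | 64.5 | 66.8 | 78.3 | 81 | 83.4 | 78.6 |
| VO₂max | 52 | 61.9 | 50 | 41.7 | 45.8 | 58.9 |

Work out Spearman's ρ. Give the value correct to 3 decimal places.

Rank HR: 1, 2, 3, 5, 6, 4
Rank VO₂max: 4, 6, 3, 1, 2, 5
d = rank(HR) − rank(VO₂max): -3, -4, 0, 4, 4, -1; Σd² = 58
ρ = 1 − 6Σd² / [n(n²−1)] = 1 − 6×58 / (6×35) = 1 − 348/210 ≈ -0.657

-0.657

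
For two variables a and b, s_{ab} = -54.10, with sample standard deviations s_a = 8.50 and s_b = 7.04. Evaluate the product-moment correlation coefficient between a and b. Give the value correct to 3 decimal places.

-0.904

r = Cov(a,b) / (s_a · s_b) = -54.10 / (8.50 × 7.04)
  = -54.10 / 59.8400 ≈ -0.904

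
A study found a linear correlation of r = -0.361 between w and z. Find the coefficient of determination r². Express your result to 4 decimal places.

r² = (-0.361)² = 0.1303

0.1303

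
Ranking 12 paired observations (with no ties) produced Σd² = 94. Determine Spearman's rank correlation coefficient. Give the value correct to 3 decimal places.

0.671

ρ = 1 − 6Σd² / [n(n²−1)] = 1 − 6×94 / (12×143)
  = 1 − 564/1716 = 1 − 0.3287 ≈ 0.671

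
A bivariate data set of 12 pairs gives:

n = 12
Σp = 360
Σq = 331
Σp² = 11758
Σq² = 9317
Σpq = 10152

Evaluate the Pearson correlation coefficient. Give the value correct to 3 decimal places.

r = (nΣpq − ΣpΣq) / √[(nΣp² − (Σp)²)(nΣq² − (Σq)²)]
Numerator: 12×10152 − 360×331 = 2664
Denominator: √[(141096 − 129600)(111804 − 109561)] = √[11496 × 2243] = 5077.9453
r = 2664 / 5077.9453 ≈ 0.525

0.525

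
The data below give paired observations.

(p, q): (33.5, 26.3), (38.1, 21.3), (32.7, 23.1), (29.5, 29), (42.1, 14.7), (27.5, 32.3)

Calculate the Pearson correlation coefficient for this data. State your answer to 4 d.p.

n = 6, Σp = 203.4, Σq = 146.7, Σp² = 7042.06, Σq² = 3779.37, Σpq = 4810.57
nΣpq − ΣpΣq = 28863.42 − 29838.78 = -975.36
nΣp² − (Σp)² = 42252.36 − 41371.56 = 880.8; nΣq² − (Σq)² = 22676.22 − 21520.89 = 1155.33
r = -975.36 / √(880.8 × 1155.33) = -975.36 / 1008.7689 ≈ -0.9669

-0.9669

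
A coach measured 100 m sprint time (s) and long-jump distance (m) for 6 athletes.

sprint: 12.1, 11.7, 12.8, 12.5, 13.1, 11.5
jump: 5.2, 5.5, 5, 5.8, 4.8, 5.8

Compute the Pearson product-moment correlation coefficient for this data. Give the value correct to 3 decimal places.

n = 6, Σx = 73.7, Σy = 32.1, Σx² = 907.25, Σy² = 172.61, Σxy = 393.35
nΣxy − ΣxΣy = 2360.1 − 2365.77 = -5.67
nΣx² − (Σx)² = 5443.5 − 5431.69 = 11.81; nΣy² − (Σy)² = 1035.66 − 1030.41 = 5.25
r = -5.67 / √(11.81 × 5.25) = -5.67 / 7.8742 ≈ -0.720

-0.720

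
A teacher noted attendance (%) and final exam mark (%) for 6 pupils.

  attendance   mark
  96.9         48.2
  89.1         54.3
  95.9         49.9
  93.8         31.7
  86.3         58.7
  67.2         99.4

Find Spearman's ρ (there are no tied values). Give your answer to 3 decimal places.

-0.829

Rank attendance: 6, 3, 5, 4, 2, 1
Rank mark: 2, 4, 3, 1, 5, 6
d = rank(attendance) − rank(mark): 4, -1, 2, 3, -3, -5; Σd² = 64
ρ = 1 − 6Σd² / [n(n²−1)] = 1 − 6×64 / (6×35) = 1 − 384/210 ≈ -0.829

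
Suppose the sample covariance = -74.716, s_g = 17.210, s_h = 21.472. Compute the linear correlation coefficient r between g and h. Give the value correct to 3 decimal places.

-0.202

r = Cov(g,h) / (s_g · s_h) = -74.716 / (17.210 × 21.472)
  = -74.716 / 369.5331 ≈ -0.202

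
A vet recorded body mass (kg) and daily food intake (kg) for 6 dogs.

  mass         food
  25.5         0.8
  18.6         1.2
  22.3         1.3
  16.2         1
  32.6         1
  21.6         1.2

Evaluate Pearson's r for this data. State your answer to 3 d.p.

n = 6, Σx = 136.8, Σy = 6.5, Σx² = 3285.26, Σy² = 7.21, Σxy = 146.43
nΣxy − ΣxΣy = 878.58 − 889.2 = -10.62
nΣx² − (Σx)² = 19711.56 − 18714.24 = 997.32; nΣy² − (Σy)² = 43.26 − 42.25 = 1.01
r = -10.62 / √(997.32 × 1.01) = -10.62 / 31.7379 ≈ -0.335

-0.335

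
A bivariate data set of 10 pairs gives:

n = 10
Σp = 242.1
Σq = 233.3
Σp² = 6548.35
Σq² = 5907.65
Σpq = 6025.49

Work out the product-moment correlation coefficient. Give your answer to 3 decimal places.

r = (nΣpq − ΣpΣq) / √[(nΣp² − (Σp)²)(nΣq² − (Σq)²)]
Numerator: 10×6025.49 − 242.1×233.3 = 3772.97
Denominator: √[(65483.5 − 58612.41)(59076.5 − 54428.89)] = √[6871.09 × 4647.61] = 5651.0306
r = 3772.97 / 5651.0306 ≈ 0.668

0.668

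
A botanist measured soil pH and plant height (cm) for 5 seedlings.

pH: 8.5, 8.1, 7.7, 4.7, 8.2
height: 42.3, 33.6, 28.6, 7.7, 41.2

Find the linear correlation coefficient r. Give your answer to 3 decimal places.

n = 5, Σx = 37.2, Σy = 153.4, Σx² = 286.48, Σy² = 5492.94, Σxy = 1225.96
nΣxy − ΣxΣy = 6129.8 − 5706.48 = 423.32
nΣx² − (Σx)² = 1432.4 − 1383.84 = 48.56; nΣy² − (Σy)² = 27464.7 − 23531.56 = 3933.14
r = 423.32 / √(48.56 × 3933.14) = 423.32 / 437.0278 ≈ 0.969

0.969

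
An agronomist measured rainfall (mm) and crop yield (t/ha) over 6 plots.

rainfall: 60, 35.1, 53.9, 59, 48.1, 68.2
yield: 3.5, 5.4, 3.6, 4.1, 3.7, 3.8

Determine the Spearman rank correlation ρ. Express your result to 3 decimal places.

-0.371

Rank rainfall: 5, 1, 3, 4, 2, 6
Rank yield: 1, 6, 2, 5, 3, 4
d = rank(rainfall) − rank(yield): 4, -5, 1, -1, -1, 2; Σd² = 48
ρ = 1 − 6Σd² / [n(n²−1)] = 1 − 6×48 / (6×35) = 1 − 288/210 ≈ -0.371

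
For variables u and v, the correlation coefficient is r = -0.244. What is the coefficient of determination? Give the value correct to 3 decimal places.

0.060

r² = (-0.244)² = 0.060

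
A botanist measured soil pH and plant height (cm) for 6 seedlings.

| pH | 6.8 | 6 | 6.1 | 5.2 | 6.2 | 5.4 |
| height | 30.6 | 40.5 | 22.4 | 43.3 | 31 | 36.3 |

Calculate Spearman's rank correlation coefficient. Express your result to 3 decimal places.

-0.771

Rank pH: 6, 3, 4, 1, 5, 2
Rank height: 2, 5, 1, 6, 3, 4
d = rank(pH) − rank(height): 4, -2, 3, -5, 2, -2; Σd² = 62
ρ = 1 − 6Σd² / [n(n²−1)] = 1 − 6×62 / (6×35) = 1 − 372/210 ≈ -0.771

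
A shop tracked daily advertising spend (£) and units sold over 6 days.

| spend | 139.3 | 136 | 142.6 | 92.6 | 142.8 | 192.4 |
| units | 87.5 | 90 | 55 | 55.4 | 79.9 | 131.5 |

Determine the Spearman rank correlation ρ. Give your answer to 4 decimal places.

Rank spend: 3, 2, 4, 1, 5, 6
Rank units: 4, 5, 1, 2, 3, 6
d = rank(spend) − rank(units): -1, -3, 3, -1, 2, 0; Σd² = 24
ρ = 1 − 6Σd² / [n(n²−1)] = 1 − 6×24 / (6×35) = 1 − 144/210 ≈ 0.3143

0.3143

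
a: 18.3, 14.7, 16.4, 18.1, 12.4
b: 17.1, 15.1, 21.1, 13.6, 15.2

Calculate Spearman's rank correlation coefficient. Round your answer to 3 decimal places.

Rank a: 5, 2, 3, 4, 1
Rank b: 4, 2, 5, 1, 3
d = rank(a) − rank(b): 1, 0, -2, 3, -2; Σd² = 18
ρ = 1 − 6Σd² / [n(n²−1)] = 1 − 6×18 / (5×24) = 1 − 108/120 ≈ 0.100

0.100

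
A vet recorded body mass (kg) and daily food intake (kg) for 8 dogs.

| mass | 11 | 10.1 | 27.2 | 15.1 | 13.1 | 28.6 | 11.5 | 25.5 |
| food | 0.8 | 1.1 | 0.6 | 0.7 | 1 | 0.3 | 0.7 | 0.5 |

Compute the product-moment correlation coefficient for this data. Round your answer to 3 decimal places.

n = 8, Σx = 142.1, Σy = 5.7, Σx² = 2962.93, Σy² = 4.53, Σxy = 89.28
nΣxy − ΣxΣy = 714.24 − 809.97 = -95.73
nΣx² − (Σx)² = 23703.44 − 20192.41 = 3511.03; nΣy² − (Σy)² = 36.24 − 32.49 = 3.75
r = -95.73 / √(3511.03 × 3.75) = -95.73 / 114.7448 ≈ -0.834

-0.834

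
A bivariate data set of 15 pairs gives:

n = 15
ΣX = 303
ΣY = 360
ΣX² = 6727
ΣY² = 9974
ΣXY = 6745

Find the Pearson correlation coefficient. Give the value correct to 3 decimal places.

r = (nΣXY − ΣXΣY) / √[(nΣX² − (ΣX)²)(nΣY² − (ΣY)²)]
Numerator: 15×6745 − 303×360 = -7905
Denominator: √[(100905 − 91809)(149610 − 129600)] = √[9096 × 20010] = 13491.1438
r = -7905 / 13491.1438 ≈ -0.586

-0.586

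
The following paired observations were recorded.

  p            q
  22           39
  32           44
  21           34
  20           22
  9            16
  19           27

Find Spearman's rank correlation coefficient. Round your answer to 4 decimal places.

0.9429

Rank p: 5, 6, 4, 3, 1, 2
Rank q: 5, 6, 4, 2, 1, 3
d = rank(p) − rank(q): 0, 0, 0, 1, 0, -1; Σd² = 2
ρ = 1 − 6Σd² / [n(n²−1)] = 1 − 6×2 / (6×35) = 1 − 12/210 ≈ 0.9429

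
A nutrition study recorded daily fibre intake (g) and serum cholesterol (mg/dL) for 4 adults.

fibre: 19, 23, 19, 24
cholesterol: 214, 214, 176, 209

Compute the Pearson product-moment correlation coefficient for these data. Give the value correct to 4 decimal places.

0.4964

n = 4, Σx = 85, Σy = 813, Σx² = 1827, Σy² = 166249, Σxy = 17348
nΣxy − ΣxΣy = 69392 − 69105 = 287
nΣx² − (Σx)² = 7308 − 7225 = 83; nΣy² − (Σy)² = 664996 − 660969 = 4027
r = 287 / √(83 × 4027) = 287 / 578.1358 ≈ 0.4964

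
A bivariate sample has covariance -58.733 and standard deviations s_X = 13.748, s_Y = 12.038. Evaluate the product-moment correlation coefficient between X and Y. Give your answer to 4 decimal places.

r = Cov(X,Y) / (s_X · s_Y) = -58.733 / (13.748 × 12.038)
  = -58.733 / 165.4984 ≈ -0.3549

-0.3549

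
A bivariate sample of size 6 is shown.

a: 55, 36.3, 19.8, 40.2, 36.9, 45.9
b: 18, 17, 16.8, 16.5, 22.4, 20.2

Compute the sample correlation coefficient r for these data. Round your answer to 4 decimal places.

n = 6, Σa = 234.1, Σb = 110.9, Σa² = 9819.19, Σb² = 2077.29, Σab = 4356.78
nΣab − ΣaΣb = 26140.68 − 25961.69 = 178.99
nΣa² − (Σa)² = 58915.14 − 54802.81 = 4112.33; nΣb² − (Σb)² = 12463.74 − 12298.81 = 164.93
r = 178.99 / √(4112.33 × 164.93) = 178.99 / 823.5573 ≈ 0.2173

0.2173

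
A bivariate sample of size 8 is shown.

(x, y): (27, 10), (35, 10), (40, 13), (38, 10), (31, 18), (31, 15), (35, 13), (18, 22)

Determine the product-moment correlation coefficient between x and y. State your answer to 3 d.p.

-0.682

n = 8, Σx = 255, Σy = 111, Σx² = 8469, Σy² = 1671, Σxy = 3394
nΣxy − ΣxΣy = 27152 − 28305 = -1153
nΣx² − (Σx)² = 67752 − 65025 = 2727; nΣy² − (Σy)² = 13368 − 12321 = 1047
r = -1153 / √(2727 × 1047) = -1153 / 1689.7245 ≈ -0.682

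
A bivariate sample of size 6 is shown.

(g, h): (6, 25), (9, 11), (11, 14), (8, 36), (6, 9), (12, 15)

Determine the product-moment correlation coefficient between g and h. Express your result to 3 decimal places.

-0.220

n = 6, Σg = 52, Σh = 110, Σg² = 482, Σh² = 2544, Σgh = 925
nΣgh − ΣgΣh = 5550 − 5720 = -170
nΣg² − (Σg)² = 2892 − 2704 = 188; nΣh² − (Σh)² = 15264 − 12100 = 3164
r = -170 / √(188 × 3164) = -170 / 771.2535 ≈ -0.220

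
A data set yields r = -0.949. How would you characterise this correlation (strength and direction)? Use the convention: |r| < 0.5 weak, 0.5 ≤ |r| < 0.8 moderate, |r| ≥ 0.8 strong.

r = -0.949 < 0 so the relationship is negative.
|r| = 0.949, which falls in the strong range.

strong negative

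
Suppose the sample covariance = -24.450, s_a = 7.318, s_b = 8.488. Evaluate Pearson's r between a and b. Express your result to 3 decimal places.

r = Cov(a,b) / (s_a · s_b) = -24.450 / (7.318 × 8.488)
  = -24.450 / 62.1152 ≈ -0.394

-0.394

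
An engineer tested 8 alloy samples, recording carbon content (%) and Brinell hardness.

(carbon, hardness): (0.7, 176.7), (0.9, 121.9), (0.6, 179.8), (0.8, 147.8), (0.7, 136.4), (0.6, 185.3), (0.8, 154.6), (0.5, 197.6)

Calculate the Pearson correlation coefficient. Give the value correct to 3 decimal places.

n = 8, Σx = 5.6, Σy = 1300.1, Σx² = 4.04, Σy² = 216143.35, Σxy = 888.66
nΣxy − ΣxΣy = 7109.28 − 7280.56 = -171.28
nΣx² − (Σx)² = 32.32 − 31.36 = 0.96; nΣy² − (Σy)² = 1729146.8 − 1690260.01 = 38886.79
r = -171.28 / √(0.96 × 38886.79) = -171.28 / 193.2131 ≈ -0.886

-0.886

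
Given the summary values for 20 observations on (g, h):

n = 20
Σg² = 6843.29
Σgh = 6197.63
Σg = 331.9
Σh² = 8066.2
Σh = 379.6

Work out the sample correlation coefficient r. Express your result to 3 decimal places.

-0.095

r = (nΣgh − ΣgΣh) / √[(nΣg² − (Σg)²)(nΣh² − (Σh)²)]
Numerator: 20×6197.63 − 331.9×379.6 = -2036.64
Denominator: √[(136865.8 − 110157.61)(161324 − 144096.16)] = √[26708.19 × 17227.84] = 21450.5110
r = -2036.64 / 21450.5110 ≈ -0.095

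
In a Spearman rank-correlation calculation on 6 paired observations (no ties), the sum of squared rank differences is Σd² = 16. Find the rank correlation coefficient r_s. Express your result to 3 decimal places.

ρ = 1 − 6Σd² / [n(n²−1)] = 1 − 6×16 / (6×35)
  = 1 − 96/210 = 1 − 0.4571 ≈ 0.543

0.543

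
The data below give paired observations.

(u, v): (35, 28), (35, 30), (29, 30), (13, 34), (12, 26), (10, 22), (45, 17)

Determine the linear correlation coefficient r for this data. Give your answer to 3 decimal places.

-0.303

n = 7, Σu = 179, Σv = 187, Σu² = 5729, Σv² = 5189, Σuv = 4639
nΣuv − ΣuΣv = 32473 − 33473 = -1000
nΣu² − (Σu)² = 40103 − 32041 = 8062; nΣv² − (Σv)² = 36323 − 34969 = 1354
r = -1000 / √(8062 × 1354) = -1000 / 3303.9292 ≈ -0.303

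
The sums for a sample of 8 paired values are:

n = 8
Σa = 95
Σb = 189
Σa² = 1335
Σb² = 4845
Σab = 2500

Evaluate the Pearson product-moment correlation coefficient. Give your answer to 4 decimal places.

r = (nΣab − ΣaΣb) / √[(nΣa² − (Σa)²)(nΣb² − (Σb)²)]
Numerator: 8×2500 − 95×189 = 2045
Denominator: √[(10680 − 9025)(38760 − 35721)] = √[1655 × 3039] = 2242.6647
r = 2045 / 2242.6647 ≈ 0.9119

0.9119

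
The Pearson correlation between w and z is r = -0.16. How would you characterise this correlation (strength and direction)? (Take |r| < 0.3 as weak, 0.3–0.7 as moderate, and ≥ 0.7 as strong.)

r = -0.16 < 0 so the relationship is negative.
|r| = 0.16, which falls in the weak range.

weak negative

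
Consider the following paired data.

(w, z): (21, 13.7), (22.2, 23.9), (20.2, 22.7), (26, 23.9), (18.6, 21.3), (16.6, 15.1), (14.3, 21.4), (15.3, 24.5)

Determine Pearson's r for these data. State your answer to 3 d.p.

0.148

n = 8, Σw = 154.2, Σz = 166.5, Σw² = 3077.98, Σz² = 3585.31, Σwz = 3225.93
nΣwz − ΣwΣz = 25807.44 − 25674.3 = 133.14
nΣw² − (Σw)² = 24623.84 − 23777.64 = 846.2; nΣz² − (Σz)² = 28682.48 − 27722.25 = 960.23
r = 133.14 / √(846.2 × 960.23) = 133.14 / 901.4137 ≈ 0.148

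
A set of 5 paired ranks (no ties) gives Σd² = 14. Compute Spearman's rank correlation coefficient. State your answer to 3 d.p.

0.300

ρ = 1 − 6Σd² / [n(n²−1)] = 1 − 6×14 / (5×24)
  = 1 − 84/120 = 1 − 0.7000 ≈ 0.300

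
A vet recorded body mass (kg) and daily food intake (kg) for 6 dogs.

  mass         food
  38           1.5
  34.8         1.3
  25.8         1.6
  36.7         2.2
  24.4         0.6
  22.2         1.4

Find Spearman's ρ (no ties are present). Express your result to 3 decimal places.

Rank mass: 6, 4, 3, 5, 2, 1
Rank food: 4, 2, 5, 6, 1, 3
d = rank(mass) − rank(food): 2, 2, -2, -1, 1, -2; Σd² = 18
ρ = 1 − 6Σd² / [n(n²−1)] = 1 − 6×18 / (6×35) = 1 − 108/210 ≈ 0.486

0.486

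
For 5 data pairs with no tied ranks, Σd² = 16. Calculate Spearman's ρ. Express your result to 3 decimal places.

0.200

ρ = 1 − 6Σd² / [n(n²−1)] = 1 − 6×16 / (5×24)
  = 1 − 96/120 = 1 − 0.8000 ≈ 0.200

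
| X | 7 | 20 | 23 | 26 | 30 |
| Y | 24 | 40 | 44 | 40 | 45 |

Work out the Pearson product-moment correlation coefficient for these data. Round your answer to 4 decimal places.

n = 5, ΣX = 106, ΣY = 193, ΣX² = 2554, ΣY² = 7737, ΣXY = 4370
nΣXY − ΣXΣY = 21850 − 20458 = 1392
nΣX² − (ΣX)² = 12770 − 11236 = 1534; nΣY² − (ΣY)² = 38685 − 37249 = 1436
r = 1392 / √(1534 × 1436) = 1392 / 1484.1914 ≈ 0.9379

0.9379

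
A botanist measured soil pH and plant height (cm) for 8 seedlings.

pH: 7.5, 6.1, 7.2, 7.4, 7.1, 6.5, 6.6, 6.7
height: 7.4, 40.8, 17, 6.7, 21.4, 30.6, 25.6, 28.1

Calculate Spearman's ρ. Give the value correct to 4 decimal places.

Rank pH: 8, 1, 6, 7, 5, 2, 3, 4
Rank height: 2, 8, 3, 1, 4, 7, 5, 6
d = rank(pH) − rank(height): 6, -7, 3, 6, 1, -5, -2, -2; Σd² = 164
ρ = 1 − 6Σd² / [n(n²−1)] = 1 − 6×164 / (8×63) = 1 − 984/504 ≈ -0.9524

-0.9524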